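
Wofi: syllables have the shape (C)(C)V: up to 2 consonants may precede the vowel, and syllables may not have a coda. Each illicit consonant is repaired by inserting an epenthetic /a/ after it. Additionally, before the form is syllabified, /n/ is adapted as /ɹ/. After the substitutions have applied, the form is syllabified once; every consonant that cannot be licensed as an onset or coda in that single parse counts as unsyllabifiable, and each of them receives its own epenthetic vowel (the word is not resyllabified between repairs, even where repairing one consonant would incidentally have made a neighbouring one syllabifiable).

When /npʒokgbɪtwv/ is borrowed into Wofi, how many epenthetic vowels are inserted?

After substitution the input is /ɹpʒokgbɪtwv/.
The unsyllabifiable consonants are /ɹ/, /k/, /t/, /w/, /v/; each receives one epenthetic vowel.

5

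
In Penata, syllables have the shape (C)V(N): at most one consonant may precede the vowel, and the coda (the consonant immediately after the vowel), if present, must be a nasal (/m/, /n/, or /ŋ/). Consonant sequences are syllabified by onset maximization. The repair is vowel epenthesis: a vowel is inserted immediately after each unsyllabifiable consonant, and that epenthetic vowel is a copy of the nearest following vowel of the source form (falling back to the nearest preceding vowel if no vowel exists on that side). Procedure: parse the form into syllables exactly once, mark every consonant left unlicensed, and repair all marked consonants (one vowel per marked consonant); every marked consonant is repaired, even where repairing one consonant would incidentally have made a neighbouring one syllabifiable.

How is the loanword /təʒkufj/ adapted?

Under (C)V(N), the unsyllabifiable consonants are /ʒ/, /f/, /j/ (only a nasal (/m/, /n/, or /ŋ/) is licensed in coda position; onsets are limited to one consonant).
Inserting the epenthetic vowel yields /ʒ/ → /ʒu/, /f/ → /fu/, /j/ → /ju/.

təʒukufuju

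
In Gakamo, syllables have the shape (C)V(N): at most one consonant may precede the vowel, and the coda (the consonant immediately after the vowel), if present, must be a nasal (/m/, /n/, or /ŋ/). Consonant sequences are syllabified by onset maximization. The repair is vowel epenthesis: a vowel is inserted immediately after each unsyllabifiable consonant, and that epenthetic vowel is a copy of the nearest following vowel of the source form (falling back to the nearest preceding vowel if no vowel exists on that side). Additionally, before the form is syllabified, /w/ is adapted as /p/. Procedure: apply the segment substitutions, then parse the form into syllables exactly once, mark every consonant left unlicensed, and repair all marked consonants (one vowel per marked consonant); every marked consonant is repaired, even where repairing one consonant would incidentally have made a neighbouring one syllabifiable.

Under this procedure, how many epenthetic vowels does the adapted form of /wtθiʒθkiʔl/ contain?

After substitution the input is /ptθiʒθkiʔl/.
The unsyllabifiable consonants are /p/, /t/, /ʒ/, /θ/, /ʔ/, /l/; each receives one epenthetic vowel.

6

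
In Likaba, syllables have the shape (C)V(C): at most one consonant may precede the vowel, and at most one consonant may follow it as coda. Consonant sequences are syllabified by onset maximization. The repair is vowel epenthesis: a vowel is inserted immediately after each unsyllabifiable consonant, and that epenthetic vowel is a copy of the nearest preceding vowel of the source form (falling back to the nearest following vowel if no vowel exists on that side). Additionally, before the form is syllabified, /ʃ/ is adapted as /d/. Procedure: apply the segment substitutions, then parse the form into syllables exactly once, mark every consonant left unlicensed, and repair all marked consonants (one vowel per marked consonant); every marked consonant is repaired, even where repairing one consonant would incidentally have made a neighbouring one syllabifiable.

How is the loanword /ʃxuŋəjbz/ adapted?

Substitution: /ʃ/ → /d/, giving /dxuŋəjbz/.
Syllabifying with onset maximization leaves /d/, /b/, /z/ stranded (at most one coda consonant is licensed; onsets are limited to one consonant).
Inserting the epenthetic vowel yields /d/ → /du/, /b/ → /bə/, /z/ → /zə/.

duxuŋəjbəzə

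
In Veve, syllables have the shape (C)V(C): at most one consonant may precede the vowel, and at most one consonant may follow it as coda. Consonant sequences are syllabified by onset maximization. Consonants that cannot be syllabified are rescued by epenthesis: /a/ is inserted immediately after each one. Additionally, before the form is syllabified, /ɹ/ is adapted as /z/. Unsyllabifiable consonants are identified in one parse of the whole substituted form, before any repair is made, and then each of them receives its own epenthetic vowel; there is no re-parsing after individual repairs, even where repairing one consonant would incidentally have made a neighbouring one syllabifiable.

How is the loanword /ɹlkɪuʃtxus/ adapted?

Substitution: /ɹ/ → /z/, giving /zlkɪuʃtxus/.
Syllabifying with onset maximization leaves /z/, /l/, /t/ stranded (at most one coda consonant is licensed; onsets are limited to one consonant).
Each unlicensed consonant becomes the onset of a new syllable: /z/ → /za/, /l/ → /la/, /t/ → /ta/.

zalakɪuʃtaxus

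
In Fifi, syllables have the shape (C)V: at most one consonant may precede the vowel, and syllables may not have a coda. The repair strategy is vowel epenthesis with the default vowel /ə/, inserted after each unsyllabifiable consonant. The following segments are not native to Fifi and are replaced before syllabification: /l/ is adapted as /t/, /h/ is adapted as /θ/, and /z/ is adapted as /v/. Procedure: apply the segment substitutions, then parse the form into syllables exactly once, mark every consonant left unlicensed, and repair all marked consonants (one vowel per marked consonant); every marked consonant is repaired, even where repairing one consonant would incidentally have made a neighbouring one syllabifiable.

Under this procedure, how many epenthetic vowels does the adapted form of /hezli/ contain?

After substitution the input is /θevti/.
The unsyllabifiable consonants are /v/; each receives one epenthetic vowel.

1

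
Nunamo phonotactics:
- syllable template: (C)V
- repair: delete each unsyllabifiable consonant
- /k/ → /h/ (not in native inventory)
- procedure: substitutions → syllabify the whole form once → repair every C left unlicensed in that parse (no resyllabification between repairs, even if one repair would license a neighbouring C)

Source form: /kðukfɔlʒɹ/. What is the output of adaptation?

ðufɔ

Substitution: /k/ → /h/, giving /hðuhfɔlʒɹ/.
The consonants /h/, /h/, /l/, /ʒ/, /ɹ/ cannot be parsed into a legal (C)V syllable (no codas are permitted; onsets are limited to one consonant).
Each unlicensed consonant is deleted: /h/, /h/, /l/, /ʒ/, /ɹ/.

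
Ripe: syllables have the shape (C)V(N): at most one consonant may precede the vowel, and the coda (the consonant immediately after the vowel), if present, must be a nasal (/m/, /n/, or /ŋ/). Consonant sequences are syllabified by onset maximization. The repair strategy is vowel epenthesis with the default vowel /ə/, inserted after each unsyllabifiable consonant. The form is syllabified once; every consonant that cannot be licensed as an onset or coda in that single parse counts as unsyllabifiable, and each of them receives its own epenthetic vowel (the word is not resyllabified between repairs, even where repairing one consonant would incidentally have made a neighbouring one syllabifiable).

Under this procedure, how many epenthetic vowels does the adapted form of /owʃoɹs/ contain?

3

The unsyllabifiable consonants are /w/, /ɹ/, /s/; each receives one epenthetic vowel.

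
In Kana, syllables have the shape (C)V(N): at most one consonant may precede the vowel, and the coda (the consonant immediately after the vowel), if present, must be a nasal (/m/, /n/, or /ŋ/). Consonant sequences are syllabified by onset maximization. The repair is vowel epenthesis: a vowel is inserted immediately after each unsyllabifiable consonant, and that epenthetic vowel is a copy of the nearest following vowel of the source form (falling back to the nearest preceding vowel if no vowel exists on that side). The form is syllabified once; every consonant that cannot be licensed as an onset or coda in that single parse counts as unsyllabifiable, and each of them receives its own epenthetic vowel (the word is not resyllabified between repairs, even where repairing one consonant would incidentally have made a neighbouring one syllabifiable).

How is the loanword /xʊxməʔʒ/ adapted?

Under (C)V(N), the unsyllabifiable consonants are /x/, /ʔ/, /ʒ/ (only a nasal (/m/, /n/, or /ŋ/) is licensed in coda position; onsets are limited to one consonant).
Inserting the epenthetic vowel yields /x/ → /xə/, /ʔ/ → /ʔə/, /ʒ/ → /ʒə/.

xʊxəməʔəʒə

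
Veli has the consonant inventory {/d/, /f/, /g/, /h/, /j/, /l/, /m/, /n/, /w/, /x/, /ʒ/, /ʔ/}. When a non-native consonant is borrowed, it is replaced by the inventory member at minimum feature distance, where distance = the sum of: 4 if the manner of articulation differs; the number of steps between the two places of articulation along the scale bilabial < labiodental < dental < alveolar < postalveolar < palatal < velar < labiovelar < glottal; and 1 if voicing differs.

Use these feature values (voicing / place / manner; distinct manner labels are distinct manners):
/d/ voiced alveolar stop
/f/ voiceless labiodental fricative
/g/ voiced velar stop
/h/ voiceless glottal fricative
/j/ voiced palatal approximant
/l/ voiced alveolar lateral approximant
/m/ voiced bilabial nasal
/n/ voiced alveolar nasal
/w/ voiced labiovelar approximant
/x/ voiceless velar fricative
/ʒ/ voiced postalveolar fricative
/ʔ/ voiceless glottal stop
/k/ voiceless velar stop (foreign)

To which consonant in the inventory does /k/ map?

/g/ is closest: same manner (stop), place distance 0 (velar→velar), voicing differs (+1); total 1. Next closest is /ʔ/ at distance 2.

g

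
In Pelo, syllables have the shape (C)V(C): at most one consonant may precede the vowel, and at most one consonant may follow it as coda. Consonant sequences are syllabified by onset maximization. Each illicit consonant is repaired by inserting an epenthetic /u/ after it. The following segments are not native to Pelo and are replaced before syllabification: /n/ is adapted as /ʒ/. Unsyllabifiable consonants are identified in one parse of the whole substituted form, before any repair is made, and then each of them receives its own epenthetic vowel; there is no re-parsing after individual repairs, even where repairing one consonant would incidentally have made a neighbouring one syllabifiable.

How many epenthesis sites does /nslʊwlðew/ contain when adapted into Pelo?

After substitution the input is /ʒslʊwlðew/.
The unsyllabifiable consonants are /ʒ/, /s/, /l/; each receives one epenthetic vowel.

3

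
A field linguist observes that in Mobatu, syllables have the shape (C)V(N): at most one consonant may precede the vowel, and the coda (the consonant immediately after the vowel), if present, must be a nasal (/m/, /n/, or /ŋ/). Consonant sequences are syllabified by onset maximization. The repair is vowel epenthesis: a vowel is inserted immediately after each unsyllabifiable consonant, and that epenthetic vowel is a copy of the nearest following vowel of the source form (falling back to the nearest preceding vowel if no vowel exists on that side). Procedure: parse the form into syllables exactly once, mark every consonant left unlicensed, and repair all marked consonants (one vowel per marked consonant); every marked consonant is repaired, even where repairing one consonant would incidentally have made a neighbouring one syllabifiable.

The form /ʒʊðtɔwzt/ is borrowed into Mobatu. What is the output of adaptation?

Under (C)V(N), the unsyllabifiable consonants are /ð/, /w/, /z/, /t/ (only a nasal (/m/, /n/, or /ŋ/) is licensed in coda position; onsets are limited to one consonant).
Inserting the epenthetic vowel yields /ð/ → /ðɔ/, /w/ → /wɔ/, /z/ → /zɔ/, /t/ → /tɔ/.

ʒʊðɔtɔwɔzɔtɔ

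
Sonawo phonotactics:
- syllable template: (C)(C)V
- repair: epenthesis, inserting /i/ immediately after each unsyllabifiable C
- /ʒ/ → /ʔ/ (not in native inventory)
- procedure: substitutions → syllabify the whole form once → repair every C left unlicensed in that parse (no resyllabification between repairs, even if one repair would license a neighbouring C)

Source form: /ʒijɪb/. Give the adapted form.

ʔijɪbi

Substitution: /ʒ/ → /ʔ/, giving /ʔijɪb/.
Syllabifying with onset maximization leaves /b/ stranded (no codas are permitted; onsets may contain at most 2 consonants).
Inserting the epenthetic vowel yields /b/ → /bi/.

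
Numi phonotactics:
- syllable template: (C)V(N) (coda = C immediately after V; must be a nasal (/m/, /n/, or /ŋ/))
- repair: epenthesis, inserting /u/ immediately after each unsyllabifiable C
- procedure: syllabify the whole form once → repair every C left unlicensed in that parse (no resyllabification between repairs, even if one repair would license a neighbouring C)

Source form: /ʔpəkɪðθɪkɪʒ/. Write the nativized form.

ʔupəkɪðuθɪkɪʒu

The consonants /ʔ/, /ð/, /ʒ/ cannot be parsed into a legal (C)V(N) syllable (only a nasal (/m/, /n/, or /ŋ/) is licensed in coda position; onsets are limited to one consonant).
Epenthesis after each stranded consonant: /ʔ/ → /ʔu/, /ð/ → /ðu/, /ʒ/ → /ʒu/.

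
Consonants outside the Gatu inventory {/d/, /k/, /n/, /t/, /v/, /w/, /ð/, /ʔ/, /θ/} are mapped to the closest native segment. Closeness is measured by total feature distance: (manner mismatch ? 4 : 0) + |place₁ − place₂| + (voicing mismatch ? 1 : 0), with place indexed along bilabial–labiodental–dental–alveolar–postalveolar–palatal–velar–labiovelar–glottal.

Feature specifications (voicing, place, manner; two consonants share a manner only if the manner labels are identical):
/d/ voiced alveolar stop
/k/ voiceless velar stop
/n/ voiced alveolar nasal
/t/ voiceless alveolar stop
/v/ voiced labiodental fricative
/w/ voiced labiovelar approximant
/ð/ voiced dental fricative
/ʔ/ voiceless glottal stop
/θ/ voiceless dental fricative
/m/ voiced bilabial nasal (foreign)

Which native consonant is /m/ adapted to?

/n/ is closest: same manner (nasal), place distance 3 (bilabial→alveolar), same voicing; total 3. Next closest is /v/ at distance 5.

n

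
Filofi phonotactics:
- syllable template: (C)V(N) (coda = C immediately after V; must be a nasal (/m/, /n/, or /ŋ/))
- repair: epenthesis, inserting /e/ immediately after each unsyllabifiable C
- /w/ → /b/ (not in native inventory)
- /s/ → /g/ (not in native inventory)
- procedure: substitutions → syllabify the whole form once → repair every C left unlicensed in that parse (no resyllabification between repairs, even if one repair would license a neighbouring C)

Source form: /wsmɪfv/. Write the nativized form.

Substitution: /w/ → /b/, /s/ → /g/, giving /bgmɪfv/.
The consonants /b/, /g/, /f/, /v/ cannot be parsed into a legal (C)V(N) syllable (only a nasal (/m/, /n/, or /ŋ/) is licensed in coda position; onsets are limited to one consonant).
Epenthesis after each stranded consonant: /b/ → /be/, /g/ → /ge/, /f/ → /fe/, /v/ → /ve/.

begemɪfeve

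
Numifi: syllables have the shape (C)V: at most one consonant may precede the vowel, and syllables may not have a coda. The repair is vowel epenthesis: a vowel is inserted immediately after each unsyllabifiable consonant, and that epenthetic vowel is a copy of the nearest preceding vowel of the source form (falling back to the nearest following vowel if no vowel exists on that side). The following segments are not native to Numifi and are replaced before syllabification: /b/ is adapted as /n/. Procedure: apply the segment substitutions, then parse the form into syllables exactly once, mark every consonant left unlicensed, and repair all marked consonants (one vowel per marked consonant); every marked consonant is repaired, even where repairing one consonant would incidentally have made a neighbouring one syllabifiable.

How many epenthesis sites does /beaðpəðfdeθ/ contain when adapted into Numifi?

After substitution the input is /neaðpəðfdeθ/.
The unsyllabifiable consonants are /ð/, /ð/, /f/, /θ/; each receives one epenthetic vowel.

4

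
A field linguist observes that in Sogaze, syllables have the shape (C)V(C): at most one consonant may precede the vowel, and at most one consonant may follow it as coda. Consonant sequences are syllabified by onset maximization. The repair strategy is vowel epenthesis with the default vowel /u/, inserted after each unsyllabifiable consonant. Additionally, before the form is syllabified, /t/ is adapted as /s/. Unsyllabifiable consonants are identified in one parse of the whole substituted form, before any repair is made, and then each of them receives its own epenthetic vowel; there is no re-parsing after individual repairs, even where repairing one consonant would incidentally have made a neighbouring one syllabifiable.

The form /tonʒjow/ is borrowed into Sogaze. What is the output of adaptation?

sonʒujow

Substitution: /t/ → /s/, giving /sonʒjow/.
Under (C)V(C), the unsyllabifiable consonants are /ʒ/ (at most one coda consonant is licensed; onsets are limited to one consonant).
Each unlicensed consonant becomes the onset of a new syllable: /ʒ/ → /ʒu/.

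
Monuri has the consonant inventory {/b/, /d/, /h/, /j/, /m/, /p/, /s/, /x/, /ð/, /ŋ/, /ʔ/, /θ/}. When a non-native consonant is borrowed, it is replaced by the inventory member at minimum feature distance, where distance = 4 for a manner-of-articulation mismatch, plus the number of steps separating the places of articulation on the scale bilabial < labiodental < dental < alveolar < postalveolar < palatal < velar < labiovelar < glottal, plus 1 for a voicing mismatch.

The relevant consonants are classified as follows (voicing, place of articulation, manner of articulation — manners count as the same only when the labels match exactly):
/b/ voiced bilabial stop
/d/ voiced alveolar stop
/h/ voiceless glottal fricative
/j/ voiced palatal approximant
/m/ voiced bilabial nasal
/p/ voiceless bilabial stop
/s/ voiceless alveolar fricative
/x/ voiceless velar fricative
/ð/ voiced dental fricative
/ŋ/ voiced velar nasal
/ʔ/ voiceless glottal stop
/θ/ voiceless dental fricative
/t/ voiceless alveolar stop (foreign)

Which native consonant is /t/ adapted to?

d

/d/ is closest: same manner (stop), place distance 0 (alveolar→alveolar), voicing differs (+1); total 1. Next closest is /p/ at distance 3.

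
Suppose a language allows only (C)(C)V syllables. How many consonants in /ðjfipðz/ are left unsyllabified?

4

The consonants /ð/, /p/, /ð/, /z/ cannot be parsed into a legal (C)(C)V syllable (no codas are permitted; onsets may contain at most 2 consonants).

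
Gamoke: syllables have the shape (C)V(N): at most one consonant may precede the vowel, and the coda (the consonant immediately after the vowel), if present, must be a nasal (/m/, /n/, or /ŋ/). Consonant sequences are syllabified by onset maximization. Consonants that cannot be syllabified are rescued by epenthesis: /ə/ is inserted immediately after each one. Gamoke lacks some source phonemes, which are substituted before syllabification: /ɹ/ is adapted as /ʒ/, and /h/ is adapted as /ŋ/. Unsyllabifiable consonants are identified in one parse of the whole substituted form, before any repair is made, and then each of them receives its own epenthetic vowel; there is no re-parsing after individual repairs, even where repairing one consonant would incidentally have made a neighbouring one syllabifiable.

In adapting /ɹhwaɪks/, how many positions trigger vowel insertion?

4

After substitution the input is /ʒŋwaɪks/.
The unsyllabifiable consonants are /ʒ/, /ŋ/, /k/, /s/; each receives one epenthetic vowel.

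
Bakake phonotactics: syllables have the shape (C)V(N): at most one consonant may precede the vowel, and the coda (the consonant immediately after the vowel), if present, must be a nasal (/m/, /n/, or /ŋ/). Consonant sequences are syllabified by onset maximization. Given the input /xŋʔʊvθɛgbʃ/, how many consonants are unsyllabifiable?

6

Under (C)V(N), the unsyllabifiable consonants are /x/, /ŋ/, /v/, /g/, /b/, /ʃ/ (only a nasal (/m/, /n/, or /ŋ/) is licensed in coda position; onsets are limited to one consonant).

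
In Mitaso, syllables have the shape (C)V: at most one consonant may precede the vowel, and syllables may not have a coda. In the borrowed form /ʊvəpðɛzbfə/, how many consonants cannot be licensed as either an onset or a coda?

3

The consonants /p/, /z/, /b/ cannot be parsed into a legal (C)V syllable (no codas are permitted; onsets are limited to one consonant).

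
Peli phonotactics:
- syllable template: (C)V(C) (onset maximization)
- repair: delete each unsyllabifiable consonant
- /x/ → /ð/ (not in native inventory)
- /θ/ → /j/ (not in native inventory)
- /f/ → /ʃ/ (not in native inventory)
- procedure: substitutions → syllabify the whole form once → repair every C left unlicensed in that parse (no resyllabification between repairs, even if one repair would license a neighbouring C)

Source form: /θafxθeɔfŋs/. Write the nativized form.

jaʃjeɔʃ

Substitution: /θ/ → /j/, /f/ → /ʃ/, /x/ → /ð/, giving /jaʃðjeɔʃŋs/.
Under (C)V(C), the unsyllabifiable consonants are /ð/, /ŋ/, /s/ (at most one coda consonant is licensed; onsets are limited to one consonant).
Deletion applies to /ð/, /ŋ/, /s/.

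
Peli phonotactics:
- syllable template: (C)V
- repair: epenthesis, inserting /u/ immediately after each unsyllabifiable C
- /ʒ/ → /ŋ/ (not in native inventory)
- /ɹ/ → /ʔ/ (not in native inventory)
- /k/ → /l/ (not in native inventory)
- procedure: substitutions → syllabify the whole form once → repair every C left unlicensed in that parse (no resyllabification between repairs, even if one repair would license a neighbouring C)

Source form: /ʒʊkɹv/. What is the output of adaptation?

ŋʊluʔuvu

Substitution: /ʒ/ → /ŋ/, /k/ → /l/, /ɹ/ → /ʔ/, giving /ŋʊlʔv/.
Under (C)V, the unsyllabifiable consonants are /l/, /ʔ/, /v/ (no codas are permitted; onsets are limited to one consonant).
Each unlicensed consonant becomes the onset of a new syllable: /l/ → /lu/, /ʔ/ → /ʔu/, /v/ → /vu/.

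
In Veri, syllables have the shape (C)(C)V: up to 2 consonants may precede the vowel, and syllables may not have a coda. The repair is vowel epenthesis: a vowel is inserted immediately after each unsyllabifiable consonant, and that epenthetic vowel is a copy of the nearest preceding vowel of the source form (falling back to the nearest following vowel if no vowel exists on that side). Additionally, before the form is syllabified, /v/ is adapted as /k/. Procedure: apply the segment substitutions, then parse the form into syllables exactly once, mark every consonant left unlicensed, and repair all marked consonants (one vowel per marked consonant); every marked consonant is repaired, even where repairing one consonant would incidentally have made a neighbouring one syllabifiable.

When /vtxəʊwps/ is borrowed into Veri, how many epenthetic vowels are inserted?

After substitution the input is /ktxəʊwps/.
The unsyllabifiable consonants are /k/, /w/, /p/, /s/; each receives one epenthetic vowel.

4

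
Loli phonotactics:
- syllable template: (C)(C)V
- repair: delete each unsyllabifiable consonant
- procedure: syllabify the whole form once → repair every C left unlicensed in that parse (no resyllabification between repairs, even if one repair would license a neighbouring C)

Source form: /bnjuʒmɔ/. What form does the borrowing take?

The consonants /b/ cannot be parsed into a legal (C)(C)V syllable (no codas are permitted; onsets may contain at most 2 consonants).
Deleting the stranded consonants removes /b/.

njuʒmɔ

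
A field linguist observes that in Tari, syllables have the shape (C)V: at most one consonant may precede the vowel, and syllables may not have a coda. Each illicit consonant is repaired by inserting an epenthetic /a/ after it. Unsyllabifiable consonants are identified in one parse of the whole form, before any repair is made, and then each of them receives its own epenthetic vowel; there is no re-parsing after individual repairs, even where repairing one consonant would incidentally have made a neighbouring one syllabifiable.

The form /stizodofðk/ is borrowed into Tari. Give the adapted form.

satizodofaðaka

Syllabifying with onset maximization leaves /s/, /f/, /ð/, /k/ stranded (no codas are permitted; onsets are limited to one consonant).
Each unlicensed consonant becomes the onset of a new syllable: /s/ → /sa/, /f/ → /fa/, /ð/ → /ða/, /k/ → /ka/.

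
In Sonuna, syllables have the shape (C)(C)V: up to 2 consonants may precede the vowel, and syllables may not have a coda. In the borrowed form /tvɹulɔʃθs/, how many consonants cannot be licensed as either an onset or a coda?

Syllabifying with onset maximization leaves /t/, /ʃ/, /θ/, /s/ stranded (no codas are permitted; onsets may contain at most 2 consonants).

4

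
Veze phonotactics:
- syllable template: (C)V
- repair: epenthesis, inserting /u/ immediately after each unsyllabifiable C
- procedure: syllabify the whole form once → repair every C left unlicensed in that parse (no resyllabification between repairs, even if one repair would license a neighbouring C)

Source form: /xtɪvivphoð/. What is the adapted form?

xutɪvivupuhoðu

Syllabifying with onset maximization leaves /x/, /v/, /p/, /ð/ stranded (no codas are permitted; onsets are limited to one consonant).
Inserting the epenthetic vowel yields /x/ → /xu/, /v/ → /vu/, /p/ → /pu/, /ð/ → /ðu/.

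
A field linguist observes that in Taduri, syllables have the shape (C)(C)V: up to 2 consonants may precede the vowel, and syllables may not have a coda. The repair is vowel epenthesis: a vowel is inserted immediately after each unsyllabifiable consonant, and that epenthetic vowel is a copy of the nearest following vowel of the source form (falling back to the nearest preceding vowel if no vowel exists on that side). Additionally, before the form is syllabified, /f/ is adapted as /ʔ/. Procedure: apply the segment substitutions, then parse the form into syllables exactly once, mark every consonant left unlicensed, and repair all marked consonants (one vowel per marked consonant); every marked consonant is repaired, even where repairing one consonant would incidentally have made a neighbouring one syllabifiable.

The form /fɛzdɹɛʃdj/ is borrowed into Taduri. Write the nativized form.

ʔɛzɛdɹɛʃɛdɛjɛ

Substitution: /f/ → /ʔ/, giving /ʔɛzdɹɛʃdj/.
Under (C)(C)V, the unsyllabifiable consonants are /z/, /ʃ/, /d/, /j/ (no codas are permitted; onsets may contain at most 2 consonants).
Each unlicensed consonant becomes the onset of a new syllable: /z/ → /zɛ/, /ʃ/ → /ʃɛ/, /d/ → /dɛ/, /j/ → /jɛ/.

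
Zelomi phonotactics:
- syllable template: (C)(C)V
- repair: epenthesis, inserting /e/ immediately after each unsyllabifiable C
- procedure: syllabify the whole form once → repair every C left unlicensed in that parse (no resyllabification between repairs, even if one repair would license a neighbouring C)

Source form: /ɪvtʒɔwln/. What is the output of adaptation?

ɪvetʒɔwelene

Syllabifying with onset maximization leaves /v/, /w/, /l/, /n/ stranded (no codas are permitted; onsets may contain at most 2 consonants).
Epenthesis after each stranded consonant: /v/ → /ve/, /w/ → /we/, /l/ → /le/, /n/ → /ne/.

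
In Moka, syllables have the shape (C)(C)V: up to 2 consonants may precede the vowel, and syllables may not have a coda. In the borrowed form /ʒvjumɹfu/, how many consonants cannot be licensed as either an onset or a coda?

2

Syllabifying with onset maximization leaves /ʒ/, /m/ stranded (no codas are permitted; onsets may contain at most 2 consonants).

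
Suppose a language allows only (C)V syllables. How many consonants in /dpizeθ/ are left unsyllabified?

The consonants /d/, /θ/ cannot be parsed into a legal (C)V syllable (no codas are permitted; onsets are limited to one consonant).

2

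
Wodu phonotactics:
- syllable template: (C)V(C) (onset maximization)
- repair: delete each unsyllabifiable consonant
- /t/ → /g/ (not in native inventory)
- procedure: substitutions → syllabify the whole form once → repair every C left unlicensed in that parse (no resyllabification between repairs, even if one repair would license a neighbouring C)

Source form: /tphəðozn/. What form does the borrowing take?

həðoz

Substitution: /t/ → /g/, giving /gphəðozn/.
Under (C)V(C), the unsyllabifiable consonants are /g/, /p/, /n/ (at most one coda consonant is licensed; onsets are limited to one consonant).
Deleting the stranded consonants removes /g/, /p/, /n/.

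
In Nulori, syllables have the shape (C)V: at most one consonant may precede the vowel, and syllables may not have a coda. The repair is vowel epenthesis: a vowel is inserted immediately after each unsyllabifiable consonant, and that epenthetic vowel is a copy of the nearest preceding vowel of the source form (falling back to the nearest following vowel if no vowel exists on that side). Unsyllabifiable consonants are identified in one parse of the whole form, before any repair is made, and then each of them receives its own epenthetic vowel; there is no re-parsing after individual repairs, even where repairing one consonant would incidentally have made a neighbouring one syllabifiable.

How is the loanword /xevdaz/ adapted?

xevedaza

The consonants /v/, /z/ cannot be parsed into a legal (C)V syllable (no codas are permitted; onsets are limited to one consonant).
Each unlicensed consonant becomes the onset of a new syllable: /v/ → /ve/, /z/ → /za/.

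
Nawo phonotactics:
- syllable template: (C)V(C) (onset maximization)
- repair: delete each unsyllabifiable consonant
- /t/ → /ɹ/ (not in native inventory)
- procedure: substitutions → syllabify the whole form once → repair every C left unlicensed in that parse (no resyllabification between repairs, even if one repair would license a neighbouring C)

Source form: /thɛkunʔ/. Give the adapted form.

Substitution: /t/ → /ɹ/, giving /ɹhɛkunʔ/.
Syllabifying with onset maximization leaves /ɹ/, /ʔ/ stranded (at most one coda consonant is licensed; onsets are limited to one consonant).
Each unlicensed consonant is deleted: /ɹ/, /ʔ/.

hɛkun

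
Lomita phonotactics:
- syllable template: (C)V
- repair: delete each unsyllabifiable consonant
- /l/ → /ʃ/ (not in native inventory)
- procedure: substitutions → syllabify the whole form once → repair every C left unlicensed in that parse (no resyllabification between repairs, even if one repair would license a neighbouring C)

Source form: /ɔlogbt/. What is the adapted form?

ɔʃo

Substitution: /l/ → /ʃ/, giving /ɔʃogbt/.
The consonants /g/, /b/, /t/ cannot be parsed into a legal (C)V syllable (no codas are permitted; onsets are limited to one consonant).
Deleting the stranded consonants removes /g/, /b/, /t/.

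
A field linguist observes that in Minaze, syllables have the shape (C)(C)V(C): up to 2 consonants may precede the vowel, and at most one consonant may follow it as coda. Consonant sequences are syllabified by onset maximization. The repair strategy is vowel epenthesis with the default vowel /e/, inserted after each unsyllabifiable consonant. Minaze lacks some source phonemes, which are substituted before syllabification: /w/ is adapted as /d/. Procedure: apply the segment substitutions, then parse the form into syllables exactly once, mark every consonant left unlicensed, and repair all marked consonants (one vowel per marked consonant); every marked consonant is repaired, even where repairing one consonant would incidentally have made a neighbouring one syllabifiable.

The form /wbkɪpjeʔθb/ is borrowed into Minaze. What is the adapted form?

debkɪpjeʔθebe

Substitution: /w/ → /d/, giving /dbkɪpjeʔθb/.
Under (C)(C)V(C), the unsyllabifiable consonants are /d/, /θ/, /b/ (at most one coda consonant is licensed; onsets may contain at most 2 consonants).
Inserting the epenthetic vowel yields /d/ → /de/, /θ/ → /θe/, /b/ → /be/.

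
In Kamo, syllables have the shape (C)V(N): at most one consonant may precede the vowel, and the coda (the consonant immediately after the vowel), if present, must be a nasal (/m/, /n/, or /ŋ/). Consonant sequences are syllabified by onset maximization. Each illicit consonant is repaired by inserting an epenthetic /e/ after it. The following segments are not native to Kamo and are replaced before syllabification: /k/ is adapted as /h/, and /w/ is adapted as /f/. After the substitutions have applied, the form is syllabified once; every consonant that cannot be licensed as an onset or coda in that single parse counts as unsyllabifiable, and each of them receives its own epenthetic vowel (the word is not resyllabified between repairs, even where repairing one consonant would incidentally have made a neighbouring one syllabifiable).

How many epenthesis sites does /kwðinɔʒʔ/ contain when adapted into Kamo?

4

After substitution the input is /hfðinɔʒʔ/.
The unsyllabifiable consonants are /h/, /f/, /ʒ/, /ʔ/; each receives one epenthetic vowel.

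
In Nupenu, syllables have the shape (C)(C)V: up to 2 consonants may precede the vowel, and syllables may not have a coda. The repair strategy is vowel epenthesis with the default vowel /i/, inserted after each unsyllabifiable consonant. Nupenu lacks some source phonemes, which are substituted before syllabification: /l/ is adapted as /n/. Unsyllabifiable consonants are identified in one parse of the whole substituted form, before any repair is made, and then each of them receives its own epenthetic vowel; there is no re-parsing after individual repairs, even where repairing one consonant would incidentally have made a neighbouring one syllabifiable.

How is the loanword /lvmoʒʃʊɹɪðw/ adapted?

Substitution: /l/ → /n/, giving /nvmoʒʃʊɹɪðw/.
Under (C)(C)V, the unsyllabifiable consonants are /n/, /ð/, /w/ (no codas are permitted; onsets may contain at most 2 consonants).
Epenthesis after each stranded consonant: /n/ → /ni/, /ð/ → /ði/, /w/ → /wi/.

nivmoʒʃʊɹɪðiwi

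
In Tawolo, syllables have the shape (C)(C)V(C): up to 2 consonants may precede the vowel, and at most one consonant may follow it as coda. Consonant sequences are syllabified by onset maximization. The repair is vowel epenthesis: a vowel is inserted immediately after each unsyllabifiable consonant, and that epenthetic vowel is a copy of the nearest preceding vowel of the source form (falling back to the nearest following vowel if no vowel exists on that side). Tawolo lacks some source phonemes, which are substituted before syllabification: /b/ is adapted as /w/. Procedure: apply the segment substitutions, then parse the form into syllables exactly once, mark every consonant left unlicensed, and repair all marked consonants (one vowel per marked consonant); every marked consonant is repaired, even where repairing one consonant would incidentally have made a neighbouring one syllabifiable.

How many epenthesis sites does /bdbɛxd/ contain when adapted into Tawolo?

After substitution the input is /wdwɛxd/.
The unsyllabifiable consonants are /w/, /d/; each receives one epenthetic vowel.

2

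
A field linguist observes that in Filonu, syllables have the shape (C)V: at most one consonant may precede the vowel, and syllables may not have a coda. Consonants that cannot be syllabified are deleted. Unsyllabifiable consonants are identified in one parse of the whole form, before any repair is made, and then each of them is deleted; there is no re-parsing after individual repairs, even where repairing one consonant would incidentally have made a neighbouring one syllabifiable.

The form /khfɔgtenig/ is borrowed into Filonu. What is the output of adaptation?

fɔteni

Under (C)V, the unsyllabifiable consonants are /k/, /h/, /g/, /g/ (no codas are permitted; onsets are limited to one consonant).
Deleting the stranded consonants removes /k/, /h/, /g/, /g/.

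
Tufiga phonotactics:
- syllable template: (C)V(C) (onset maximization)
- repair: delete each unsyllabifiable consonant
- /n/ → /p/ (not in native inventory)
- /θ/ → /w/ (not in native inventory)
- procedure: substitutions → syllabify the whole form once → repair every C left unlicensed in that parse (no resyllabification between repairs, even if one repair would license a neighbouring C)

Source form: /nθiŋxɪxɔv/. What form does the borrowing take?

wiŋxɪxɔv

Substitution: /n/ → /p/, /θ/ → /w/, giving /pwiŋxɪxɔv/.
Syllabifying with onset maximization leaves /p/ stranded (at most one coda consonant is licensed; onsets are limited to one consonant).
Deletion applies to /p/.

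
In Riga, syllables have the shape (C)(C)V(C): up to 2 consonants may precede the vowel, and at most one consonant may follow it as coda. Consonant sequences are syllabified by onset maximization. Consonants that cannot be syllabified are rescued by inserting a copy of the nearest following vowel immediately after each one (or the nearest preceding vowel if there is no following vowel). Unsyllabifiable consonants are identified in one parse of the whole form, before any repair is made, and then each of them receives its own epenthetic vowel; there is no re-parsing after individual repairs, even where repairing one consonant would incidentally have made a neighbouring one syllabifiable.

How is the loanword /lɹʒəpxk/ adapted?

ləɹʒəpxəkə

Syllabifying with onset maximization leaves /l/, /x/, /k/ stranded (at most one coda consonant is licensed; onsets may contain at most 2 consonants).
Inserting the epenthetic vowel yields /l/ → /lə/, /x/ → /xə/, /k/ → /kə/.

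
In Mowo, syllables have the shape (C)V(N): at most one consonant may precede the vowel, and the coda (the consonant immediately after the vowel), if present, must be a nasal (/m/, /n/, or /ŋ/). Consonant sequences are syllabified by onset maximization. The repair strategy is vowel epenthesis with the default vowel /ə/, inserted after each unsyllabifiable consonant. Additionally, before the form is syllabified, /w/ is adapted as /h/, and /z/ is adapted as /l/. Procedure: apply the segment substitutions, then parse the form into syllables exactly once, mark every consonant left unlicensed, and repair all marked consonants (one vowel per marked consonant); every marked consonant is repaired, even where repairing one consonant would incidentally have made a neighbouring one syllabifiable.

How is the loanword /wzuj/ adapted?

həlujə

Substitution: /w/ → /h/, /z/ → /l/, giving /hluj/.
Under (C)V(N), the unsyllabifiable consonants are /h/, /j/ (only a nasal (/m/, /n/, or /ŋ/) is licensed in coda position; onsets are limited to one consonant).
Each unlicensed consonant becomes the onset of a new syllable: /h/ → /hə/, /j/ → /jə/.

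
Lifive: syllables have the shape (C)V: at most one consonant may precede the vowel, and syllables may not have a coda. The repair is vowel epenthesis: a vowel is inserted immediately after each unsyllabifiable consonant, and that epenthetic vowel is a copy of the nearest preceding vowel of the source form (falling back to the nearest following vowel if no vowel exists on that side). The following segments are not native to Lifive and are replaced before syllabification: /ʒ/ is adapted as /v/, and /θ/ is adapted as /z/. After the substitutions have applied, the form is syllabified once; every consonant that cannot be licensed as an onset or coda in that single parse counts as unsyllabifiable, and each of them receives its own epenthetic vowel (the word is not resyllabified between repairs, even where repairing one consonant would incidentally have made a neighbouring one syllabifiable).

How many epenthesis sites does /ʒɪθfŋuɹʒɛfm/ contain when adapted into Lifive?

5

After substitution the input is /vɪzfŋuɹvɛfm/.
The unsyllabifiable consonants are /z/, /f/, /ɹ/, /f/, /m/; each receives one epenthetic vowel.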